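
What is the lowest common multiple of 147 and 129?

gcd first: 147 = 1·129 + 18; 129 = 7·18 + 3; 18 = 6·3 + 0 → gcd = 3
lcm = 147·129/gcd = 18963/3 = 6321

6321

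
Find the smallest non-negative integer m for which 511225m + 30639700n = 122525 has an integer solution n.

2937

Reduce mod 30639700: 511225m ≡ 122525 (mod 30639700). With g = gcd(511225, 30639700) = 4225 dividing 122525, divide through: 121m ≡ 29 (mod 7252).
Since gcd(121, 7252) = 1, m ≡ 29·(121)⁻¹ ≡ 2937 (mod 7252). Smallest non-negative: 2937.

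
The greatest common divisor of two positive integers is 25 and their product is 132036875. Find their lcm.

For any two positive integers, gcd × lcm equals their product. Hence lcm = 132036875 / 25 = 5281475.

5281475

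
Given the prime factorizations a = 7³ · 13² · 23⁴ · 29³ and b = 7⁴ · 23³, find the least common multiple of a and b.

2769390527757581

max exponent per prime: 7⁴ · 13² · 23⁴ · 29³ = 2769390527757581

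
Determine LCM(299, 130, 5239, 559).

51813710

299 = 13 · 23; 130 = 2 · 5 · 13; 5239 = 13² · 31; 559 = 13 · 43
lcm takes max exponent of each prime: 2 · 5 · 13² · 23 · 31 · 43 = 51813710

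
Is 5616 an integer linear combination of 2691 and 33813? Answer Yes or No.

gcd(2691, 33813): 33813 = 12·2691 + 1521; 2691 = 1·1521 + 1170; 1521 = 1·1170 + 351; 1170 = 3·351 + 117; 351 = 3·117 + 0 → 117
117 divides 5616, so a solution exists.

Yes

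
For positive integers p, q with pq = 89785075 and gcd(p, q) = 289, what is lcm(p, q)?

310675

gcd·lcm = product, so lcm = 89785075/289 = 310675.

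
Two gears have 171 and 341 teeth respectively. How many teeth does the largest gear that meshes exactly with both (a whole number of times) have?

1

Euclid: 341 = 1·171 + 170; 171 = 1·170 + 1; 170 = 170·1 + 0. Last nonzero remainder: 1.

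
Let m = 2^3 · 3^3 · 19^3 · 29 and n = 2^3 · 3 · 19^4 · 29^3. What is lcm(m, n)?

max exponent per prime: 2^3 · 3^3 · 19^4 · 29^3 = 686534155704

686534155704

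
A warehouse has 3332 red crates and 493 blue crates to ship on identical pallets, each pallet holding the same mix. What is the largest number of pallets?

17

Euclid: 3332 = 6·493 + 374; 493 = 1·374 + 119; 374 = 3·119 + 17; 119 = 7·17 + 0. Last nonzero remainder: 17.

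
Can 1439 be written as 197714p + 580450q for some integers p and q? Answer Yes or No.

gcd(197714, 580450): 580450 = 2·197714 + 185022; 197714 = 1·185022 + 12692; 185022 = 14·12692 + 7334; 12692 = 1·7334 + 5358; 7334 = 1·5358 + 1976; 5358 = 2·1976 + 1406; 1976 = 1·1406 + 570; 1406 = 2·570 + 266; 570 = 2·266 + 38; 266 = 7·38 + 0 → 38
38 does not divide 1439, so a solution does not exist.

No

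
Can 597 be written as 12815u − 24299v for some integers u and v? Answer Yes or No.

gcd(12815, 24299): 24299 = 1·12815 + 11484; 12815 = 1·11484 + 1331; 11484 = 8·1331 + 836; 1331 = 1·836 + 495; 836 = 1·495 + 341; 495 = 1·341 + 154; 341 = 2·154 + 33; 154 = 4·33 + 22; 33 = 1·22 + 11; 22 = 2·11 + 0 → 11
11 does not divide 597, so a solution does not exist.

No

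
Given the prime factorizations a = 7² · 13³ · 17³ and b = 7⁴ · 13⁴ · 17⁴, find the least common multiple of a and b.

max exponent per prime: 7⁴ · 13⁴ · 17⁴ = 5727449317681

5727449317681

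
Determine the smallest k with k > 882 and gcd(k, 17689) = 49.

980

gcd(k, 17689) = 49 forces 49 | k; write k = 49s. Then gcd(49s, 49·361) = 49·gcd(s, 361), so need gcd(s, 361) = 1.
49s > 882 gives s ≥ 19. The least s ≥ 19 coprime to 361 is 20, so k = 49·20 = 980.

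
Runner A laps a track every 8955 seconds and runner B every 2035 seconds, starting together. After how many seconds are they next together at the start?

8955 = 3² · 5 · 199; 2035 = 5 · 11 · 37
max exponents: 3² · 5 · 11 · 37 · 199 = 3644685

3644685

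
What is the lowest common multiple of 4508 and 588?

13524

gcd first: 4508 = 7·588 + 392; 588 = 1·392 + 196; 392 = 2·196 + 0 → gcd = 196
lcm = 4508·588/gcd = 2650704/196 = 13524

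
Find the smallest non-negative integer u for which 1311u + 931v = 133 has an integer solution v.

42

Euclid: 1311 = 1·931 + 380; 931 = 2·380 + 171; 380 = 2·171 + 38; 171 = 4·38 + 19; 38 = 2·19 + 0 → gcd = 19; 133 = 19·7.
Back-substitution yields 1311·(-22) + 931·(31) = 19, so one solution is u = -22·7 = -154, v = 31·7 = 217.
Solutions in u differ by 931/19 = 49; the one in [0, 49) is -154 mod 49 = 42.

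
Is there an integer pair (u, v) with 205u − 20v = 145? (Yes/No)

Yes

gcd(205, 20): 205 = 10·20 + 5; 20 = 4·5 + 0 → 5
5 divides 145, so a solution exists.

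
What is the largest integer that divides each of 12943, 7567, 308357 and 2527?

gcd(12943, 7567): 12943 = 1·7567 + 5376; 7567 = 1·5376 + 2191; 5376 = 2·2191 + 994; 2191 = 2·994 + 203; 994 = 4·203 + 182; 203 = 1·182 + 21; 182 = 8·21 + 14; 21 = 1·14 + 7; 14 = 2·7 + 0 → 7
gcd(7, 308357): 308357 = 44051·7 + 0 → 7
gcd(7, 2527): 2527 = 361·7 + 0 → 7

7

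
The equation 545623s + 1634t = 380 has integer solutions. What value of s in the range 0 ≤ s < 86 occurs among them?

34

Reduce mod 1634: 545623s ≡ 380 (mod 1634). With g = gcd(545623, 1634) = 19 dividing 380, divide through: 28717s ≡ 20 (mod 86).
Since gcd(28717, 86) = 1, s ≡ 20·(28717)⁻¹ ≡ 34 (mod 86). Smallest non-negative: 34.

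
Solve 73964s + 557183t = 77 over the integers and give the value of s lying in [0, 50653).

32822

Reduce mod 557183: 73964s ≡ 77 (mod 557183). With g = gcd(73964, 557183) = 11 dividing 77, divide through: 6724s ≡ 7 (mod 50653).
Since gcd(6724, 50653) = 1, s ≡ 7·(6724)⁻¹ ≡ 32822 (mod 50653). Smallest non-negative: 32822.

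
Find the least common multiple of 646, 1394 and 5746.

4476134

lcm(646, 1394) = 646·1394/gcd = 900524/34 = 26486
lcm(26486, 5746) = 26486·5746/gcd = 152188556/34 = 4476134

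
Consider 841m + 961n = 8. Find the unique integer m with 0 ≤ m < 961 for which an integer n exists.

64

Reduce mod 961: 841m ≡ 8 (mod 961). With g = gcd(841, 961) = 1 dividing 8, divide through: 841m ≡ 8 (mod 961).
Since gcd(841, 961) = 1, m ≡ 8·(841)⁻¹ ≡ 64 (mod 961). Smallest non-negative: 64.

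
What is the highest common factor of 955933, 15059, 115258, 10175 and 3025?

gcd(955933, 15059): 955933 = 63·15059 + 7216; 15059 = 2·7216 + 627; 7216 = 11·627 + 319; 627 = 1·319 + 308; 319 = 1·308 + 11; 308 = 28·11 + 0 → 11
gcd(11, 115258): 115258 = 10478·11 + 0 → 11
gcd(11, 10175): 10175 = 925·11 + 0 → 11
gcd(11, 3025): 3025 = 275·11 + 0 → 11

11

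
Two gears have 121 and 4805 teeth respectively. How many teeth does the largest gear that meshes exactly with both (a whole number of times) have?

121 = 11²
4805 = 5 · 31²
Common: 1 = 1

1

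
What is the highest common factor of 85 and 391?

17

85 = 5 · 17
391 = 17 · 23
Common: 17 = 17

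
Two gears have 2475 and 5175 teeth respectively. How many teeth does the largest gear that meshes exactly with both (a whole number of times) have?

225

Euclid: 5175 = 2·2475 + 225; 2475 = 11·225 + 0. Last nonzero remainder: 225.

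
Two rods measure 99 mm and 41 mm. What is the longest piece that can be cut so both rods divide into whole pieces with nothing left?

1

99 = 3² · 11
41 = 41
Common: 1 = 1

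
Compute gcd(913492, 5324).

4

Euclid: 913492 = 171·5324 + 3088; 5324 = 1·3088 + 2236; 3088 = 1·2236 + 852; 2236 = 2·852 + 532; 852 = 1·532 + 320; 532 = 1·320 + 212; 320 = 1·212 + 108; 212 = 1·108 + 104; 108 = 1·104 + 4; 104 = 26·4 + 0. Last nonzero remainder: 4.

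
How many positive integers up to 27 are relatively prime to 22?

13

Prime factors of 22: 2, 11. Count integers ≤ 27 divisible by none of them.
By inclusion–exclusion: 27 − ⌊27/2⌋ − ⌊27/11⌋ + ⌊27/22⌋ = 13.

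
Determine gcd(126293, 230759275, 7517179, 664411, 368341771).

gcd(126293, 230759275): 230759275 = 1827·126293 + 21964; 126293 = 5·21964 + 16473; 21964 = 1·16473 + 5491; 16473 = 3·5491 + 0 → 5491
gcd(5491, 7517179): 7517179 = 1369·5491 + 0 → 5491
gcd(5491, 664411): 664411 = 121·5491 + 0 → 5491
gcd(5491, 368341771): 368341771 = 67081·5491 + 0 → 5491

5491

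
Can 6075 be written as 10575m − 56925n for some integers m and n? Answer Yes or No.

By Bézout, 10575m − 56925n = 6075 has integer solutions iff gcd(10575, 56925) | 6075.
Euclid: 56925 = 5·10575 + 4050; 10575 = 2·4050 + 2475; 4050 = 1·2475 + 1575; 2475 = 1·1575 + 900; 1575 = 1·900 + 675; 900 = 1·675 + 225; 675 = 3·225 + 0. gcd = 225; 6075 mod 225 = 0. Yes.

Yes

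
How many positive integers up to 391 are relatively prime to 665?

665 = 5·7·19. Inclusion–exclusion on these primes:
391 − ⌊391/5⌋ − ⌊391/7⌋ − ⌊391/19⌋ + ⌊391/35⌋ + ⌊391/95⌋ + ⌊391/133⌋ − ⌊391/665⌋ = 255

255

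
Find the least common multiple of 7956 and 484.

962676

gcd first: 7956 = 16·484 + 212; 484 = 2·212 + 60; 212 = 3·60 + 32; 60 = 1·32 + 28; 32 = 1·28 + 4; 28 = 7·4 + 0 → gcd = 4
lcm = 7956·484/gcd = 3850704/4 = 962676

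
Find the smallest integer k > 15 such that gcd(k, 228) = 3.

228 = 3·76. Any k with gcd(k, 228) = 3 is a multiple of 3, say 3s, with s coprime to 76.
Need s > 15/3, so s ≥ 6. First s ≥ 6 with gcd(s, 76) = 1 is s = 7. Thus k = 3·7 = 21.

21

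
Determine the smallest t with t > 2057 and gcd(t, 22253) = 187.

2244

gcd(t, 22253) = 187 forces 187 | t; write t = 187s. Then gcd(187s, 187·119) = 187·gcd(s, 119), so need gcd(s, 119) = 1.
187s > 2057 gives s ≥ 12. The least s ≥ 12 coprime to 119 is 12, so t = 187·12 = 2244.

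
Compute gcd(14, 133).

7

Euclid: 133 = 9·14 + 7; 14 = 2·7 + 0. Last nonzero remainder: 7.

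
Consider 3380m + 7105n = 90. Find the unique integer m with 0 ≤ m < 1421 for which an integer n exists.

Euclid: 7105 = 2·3380 + 345; 3380 = 9·345 + 275; 345 = 1·275 + 70; 275 = 3·70 + 65; 70 = 1·65 + 5; 65 = 13·5 + 0 → gcd = 5; 90 = 5·18.
Back-substitution yields 3380·(-103) + 7105·(49) = 5, so one solution is m = -103·18 = -1854, n = 49·18 = 882.
Solutions in m differ by 7105/5 = 1421; the one in [0, 1421) is -1854 mod 1421 = 988.

988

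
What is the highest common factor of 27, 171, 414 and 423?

9

gcd(27, 171): 171 = 6·27 + 9; 27 = 3·9 + 0 → 9
gcd(9, 414): 414 = 46·9 + 0 → 9
gcd(9, 423): 423 = 47·9 + 0 → 9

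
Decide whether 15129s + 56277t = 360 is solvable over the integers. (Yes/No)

By Bézout, 15129s + 56277t = 360 has integer solutions iff gcd(15129, 56277) | 360.
Euclid: 56277 = 3·15129 + 10890; 15129 = 1·10890 + 4239; 10890 = 2·4239 + 2412; 4239 = 1·2412 + 1827; 2412 = 1·1827 + 585; 1827 = 3·585 + 72; 585 = 8·72 + 9; 72 = 8·9 + 0. gcd = 9; 360 mod 9 = 0. Yes.

Yes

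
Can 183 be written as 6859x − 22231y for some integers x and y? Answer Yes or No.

Yes

gcd(6859, 22231): 22231 = 3·6859 + 1654; 6859 = 4·1654 + 243; 1654 = 6·243 + 196; 243 = 1·196 + 47; 196 = 4·47 + 8; 47 = 5·8 + 7; 8 = 1·7 + 1; 7 = 7·1 + 0 → 1
1 divides 183, so a solution exists.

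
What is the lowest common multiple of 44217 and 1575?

7737975

gcd first: 44217 = 28·1575 + 117; 1575 = 13·117 + 54; 117 = 2·54 + 9; 54 = 6·9 + 0 → gcd = 9
lcm = 44217·1575/gcd = 69641775/9 = 7737975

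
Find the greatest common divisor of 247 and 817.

19

Euclid: 817 = 3·247 + 76; 247 = 3·76 + 19; 76 = 4·19 + 0. Last nonzero remainder: 19.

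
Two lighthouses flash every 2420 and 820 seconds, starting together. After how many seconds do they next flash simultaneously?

99220

gcd first: 2420 = 2·820 + 780; 820 = 1·780 + 40; 780 = 19·40 + 20; 40 = 2·20 + 0 → gcd = 20
lcm = 2420·820/gcd = 1984400/20 = 99220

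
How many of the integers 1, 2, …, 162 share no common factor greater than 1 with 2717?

129

Prime factors of 2717: 11, 13, 19. Count integers ≤ 162 divisible by none of them.
By inclusion–exclusion: 162 − ⌊162/11⌋ − ⌊162/13⌋ − ⌊162/19⌋ + ⌊162/143⌋ + ⌊162/209⌋ + ⌊162/247⌋ − ⌊162/2717⌋ = 129.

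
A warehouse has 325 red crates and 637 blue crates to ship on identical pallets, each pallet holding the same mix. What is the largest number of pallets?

325 = 5² · 13
637 = 7² · 13
Common: 13 = 13

13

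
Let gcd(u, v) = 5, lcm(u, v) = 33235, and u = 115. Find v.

1445

u·v = gcd·lcm = 5·33235 = 166175, so v = 166175/115 = 1445.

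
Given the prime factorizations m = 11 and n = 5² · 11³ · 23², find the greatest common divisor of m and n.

11

min exponent per shared prime: 11 = 11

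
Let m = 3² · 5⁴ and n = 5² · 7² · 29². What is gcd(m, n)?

25

min exponent per shared prime: 5² = 25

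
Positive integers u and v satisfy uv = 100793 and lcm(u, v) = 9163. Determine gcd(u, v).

11

From gcd × lcm = uv: gcd = 100793 / 9163 = 11.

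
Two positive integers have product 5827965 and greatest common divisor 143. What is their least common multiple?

40755

Since gcd(u,v)·lcm(u,v) = uv, lcm = 5827965/143 = 40755.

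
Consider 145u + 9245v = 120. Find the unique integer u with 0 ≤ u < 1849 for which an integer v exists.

1276

gcd(145, 9245) = 5 (Euclid: 9245 = 63·145 + 110; 145 = 1·110 + 35; 110 = 3·35 + 5; 35 = 7·5 + 0), and 5 | 120.
Extended Euclid: 145·(-255) + 9245·(4) = 5. Scale by 24: u₀ = -6120.
General solution u = u₀ + 1849t; reducing mod 1849 gives u = 1276 (and v = -20).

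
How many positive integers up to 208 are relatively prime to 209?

180

209 = 11·19. Inclusion–exclusion on these primes:
208 − ⌊208/11⌋ − ⌊208/19⌋ + ⌊208/209⌋ = 180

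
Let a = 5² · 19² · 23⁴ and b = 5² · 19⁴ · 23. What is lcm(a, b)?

911728974025

max exponent per prime: 5² · 19⁴ · 23⁴ = 911728974025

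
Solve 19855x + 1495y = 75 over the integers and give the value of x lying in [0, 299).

139

gcd(19855, 1495) = 5 (Euclid: 19855 = 13·1495 + 420; 1495 = 3·420 + 235; 420 = 1·235 + 185; 235 = 1·185 + 50; 185 = 3·50 + 35; 50 = 1·35 + 15; 35 = 2·15 + 5; 15 = 3·5 + 0), and 5 | 75.
Extended Euclid: 19855·(89) + 1495·(-1182) = 5. Scale by 15: x₀ = 1335.
General solution x = x₀ + 299t; reducing mod 299 gives x = 139 (and y = -1846).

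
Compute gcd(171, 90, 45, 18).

9

171 = 3² · 19; 90 = 2 · 3² · 5; 45 = 3² · 5; 18 = 2 · 3²
gcd takes min exponent of each prime: 3² = 9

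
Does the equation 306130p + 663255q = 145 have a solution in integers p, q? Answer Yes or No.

Yes

By Bézout, 306130p + 663255q = 145 has integer solutions iff gcd(306130, 663255) | 145.
Euclid: 663255 = 2·306130 + 50995; 306130 = 6·50995 + 160; 50995 = 318·160 + 115; 160 = 1·115 + 45; 115 = 2·45 + 25; 45 = 1·25 + 20; 25 = 1·20 + 5; 20 = 4·5 + 0. gcd = 5; 145 mod 5 = 0. Yes.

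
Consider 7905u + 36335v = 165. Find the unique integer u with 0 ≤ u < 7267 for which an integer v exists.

Reduce mod 36335: 7905u ≡ 165 (mod 36335). With g = gcd(7905, 36335) = 5 dividing 165, divide through: 1581u ≡ 33 (mod 7267).
Since gcd(1581, 7267) = 1, u ≡ 33·(1581)⁻¹ ≡ 2882 (mod 7267). Smallest non-negative: 2882.

2882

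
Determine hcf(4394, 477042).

Euclid: 477042 = 108·4394 + 2490; 4394 = 1·2490 + 1904; 2490 = 1·1904 + 586; 1904 = 3·586 + 146; 586 = 4·146 + 2; 146 = 73·2 + 0. Last nonzero remainder: 2.

2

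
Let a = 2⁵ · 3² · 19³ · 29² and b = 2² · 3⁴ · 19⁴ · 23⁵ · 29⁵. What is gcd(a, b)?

min exponent per shared prime: 2² · 3² · 19³ · 29² = 207663084

207663084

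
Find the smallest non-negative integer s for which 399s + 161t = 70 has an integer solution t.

Reduce mod 161: 399s ≡ 70 (mod 161). With g = gcd(399, 161) = 7 dividing 70, divide through: 57s ≡ 10 (mod 23).
Since gcd(57, 23) = 1, s ≡ 10·(57)⁻¹ ≡ 3 (mod 23). Smallest non-negative: 3.

3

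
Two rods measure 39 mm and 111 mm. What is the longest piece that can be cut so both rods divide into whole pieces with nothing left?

3

Euclid: 111 = 2·39 + 33; 39 = 1·33 + 6; 33 = 5·6 + 3; 6 = 2·3 + 0. Last nonzero remainder: 3.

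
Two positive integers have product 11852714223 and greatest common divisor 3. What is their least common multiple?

gcd·lcm = product, so lcm = 11852714223/3 = 3950904741.

3950904741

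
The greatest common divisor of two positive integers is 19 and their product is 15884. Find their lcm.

gcd·lcm = product, so lcm = 15884/19 = 836.

836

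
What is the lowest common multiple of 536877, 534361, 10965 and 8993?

536877 = 3² · 11² · 17 · 29; 534361 = 17² · 43²; 10965 = 3 · 5 · 17 · 43; 8993 = 17 · 23²
lcm takes max exponent of each prime: 3² · 5 · 11² · 17² · 23² · 29 · 43² = 44636106789945

44636106789945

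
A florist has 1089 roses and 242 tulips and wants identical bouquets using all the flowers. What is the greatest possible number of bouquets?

1089 = 3² · 11²
242 = 2 · 11²
Common: 11² = 121

121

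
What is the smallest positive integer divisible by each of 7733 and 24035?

7733 = 11 · 19 · 37; 24035 = 5 · 11 · 19 · 23
max exponents: 5 · 11 · 19 · 23 · 37 = 889295

889295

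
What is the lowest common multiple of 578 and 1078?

gcd first: 1078 = 1·578 + 500; 578 = 1·500 + 78; 500 = 6·78 + 32; 78 = 2·32 + 14; 32 = 2·14 + 4; 14 = 3·4 + 2; 4 = 2·2 + 0 → gcd = 2
lcm = 578·1078/gcd = 623084/2 = 311542

311542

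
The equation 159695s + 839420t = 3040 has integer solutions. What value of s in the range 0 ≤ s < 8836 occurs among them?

Reduce mod 839420: 159695s ≡ 3040 (mod 839420). With g = gcd(159695, 839420) = 95 dividing 3040, divide through: 1681s ≡ 32 (mod 8836).
Since gcd(1681, 8836) = 1, s ≡ 32·(1681)⁻¹ ≡ 6560 (mod 8836). Smallest non-negative: 6560.

6560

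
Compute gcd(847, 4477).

Euclid: 4477 = 5·847 + 242; 847 = 3·242 + 121; 242 = 2·121 + 0. Last nonzero remainder: 121.

121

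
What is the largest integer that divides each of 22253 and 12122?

11

22253 = 7 · 11 · 17²
12122 = 2 · 11 · 19 · 29
Common: 11 = 11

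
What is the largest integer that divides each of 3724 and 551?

19

Euclid: 3724 = 6·551 + 418; 551 = 1·418 + 133; 418 = 3·133 + 19; 133 = 7·19 + 0. Last nonzero remainder: 19.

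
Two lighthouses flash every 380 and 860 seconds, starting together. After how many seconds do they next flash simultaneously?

380 = 2² · 5 · 19; 860 = 2² · 5 · 43
max exponents: 2² · 5 · 19 · 43 = 16340

16340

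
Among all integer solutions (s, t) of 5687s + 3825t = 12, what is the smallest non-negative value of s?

gcd(5687, 3825) = 1 (Euclid: 5687 = 1·3825 + 1862; 3825 = 2·1862 + 101; 1862 = 18·101 + 44; 101 = 2·44 + 13; 44 = 3·13 + 5; 13 = 2·5 + 3; 5 = 1·3 + 2; 3 = 1·2 + 1; 2 = 2·1 + 0), and 1 | 12.
Extended Euclid: 5687·(-1477) + 3825·(2196) = 1. Scale by 12: s₀ = -17724.
General solution s = s₀ + 3825k; reducing mod 3825 gives s = 1401 (and t = -2083).

1401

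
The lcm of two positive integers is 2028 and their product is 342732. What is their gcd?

169

gcd·lcm = product, so gcd = 342732/2028 = 169.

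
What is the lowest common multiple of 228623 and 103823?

gcd first: 228623 = 2·103823 + 20977; 103823 = 4·20977 + 19915; 20977 = 1·19915 + 1062; 19915 = 18·1062 + 799; 1062 = 1·799 + 263; 799 = 3·263 + 10; 263 = 26·10 + 3; 10 = 3·3 + 1; 3 = 3·1 + 0 → gcd = 1
lcm = 228623·103823/gcd = 23736325729/1 = 23736325729

23736325729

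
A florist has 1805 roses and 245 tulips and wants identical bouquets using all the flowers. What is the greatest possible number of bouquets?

5

1805 = 5 · 19²
245 = 5 · 7²
Common: 5 = 5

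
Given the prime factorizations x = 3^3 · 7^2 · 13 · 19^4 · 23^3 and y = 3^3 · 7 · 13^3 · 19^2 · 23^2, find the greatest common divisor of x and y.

min exponent per shared prime: 3^3 · 7 · 13 · 19^2 · 23^2 = 469210833

469210833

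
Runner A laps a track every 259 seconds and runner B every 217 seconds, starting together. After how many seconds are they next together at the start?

gcd first: 259 = 1·217 + 42; 217 = 5·42 + 7; 42 = 6·7 + 0 → gcd = 7
lcm = 259·217/gcd = 56203/7 = 8029

8029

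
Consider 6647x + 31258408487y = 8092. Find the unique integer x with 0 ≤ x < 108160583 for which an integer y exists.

Reduce mod 31258408487: 6647x ≡ 8092 (mod 31258408487). With g = gcd(6647, 31258408487) = 289 dividing 8092, divide through: 23x ≡ 28 (mod 108160583).
Since gcd(23, 108160583) = 1, x ≡ 28·(23)⁻¹ ≡ 84647414 (mod 108160583). Smallest non-negative: 84647414.

84647414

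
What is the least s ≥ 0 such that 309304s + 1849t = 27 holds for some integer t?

1519

Euclid: 309304 = 167·1849 + 521; 1849 = 3·521 + 286; 521 = 1·286 + 235; 286 = 1·235 + 51; 235 = 4·51 + 31; 51 = 1·31 + 20; 31 = 1·20 + 11; 20 = 1·11 + 9; 11 = 1·9 + 2; 9 = 4·2 + 1; 2 = 2·1 + 0 → gcd = 1; 27 = 1·27.
Back-substitution yields 309304·(-834) + 1849·(139513) = 1, so one solution is s = -834·27 = -22518, t = 139513·27 = 3766851.
Solutions in s differ by 1849/1 = 1849; the one in [0, 1849) is -22518 mod 1849 = 1519.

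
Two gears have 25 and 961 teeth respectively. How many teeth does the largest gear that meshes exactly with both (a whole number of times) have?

25 = 5²
961 = 31²
Common: 1 = 1

1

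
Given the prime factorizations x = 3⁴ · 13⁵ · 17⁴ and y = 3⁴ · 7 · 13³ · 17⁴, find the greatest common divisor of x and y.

14863146597

min exponent per shared prime: 3⁴ · 13³ · 17⁴ = 14863146597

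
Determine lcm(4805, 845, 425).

4805 = 5 · 31²; 845 = 5 · 13²; 425 = 5² · 17
lcm takes max exponent of each prime: 5² · 13² · 17 · 31² = 69023825

69023825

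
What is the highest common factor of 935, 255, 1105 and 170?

85

935 = 5 · 11 · 17; 255 = 3 · 5 · 17; 1105 = 5 · 13 · 17; 170 = 2 · 5 · 17
gcd takes min exponent of each prime: 5 · 17 = 85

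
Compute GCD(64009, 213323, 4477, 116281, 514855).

121

64009 = 11² · 23²; 213323 = 11² · 41 · 43; 4477 = 11² · 37; 116281 = 11² · 31²; 514855 = 5 · 11² · 23 · 37
gcd takes min exponent of each prime: 11² = 121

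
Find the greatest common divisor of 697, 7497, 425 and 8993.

17

697 = 17 · 41; 7497 = 3² · 7² · 17; 425 = 5² · 17; 8993 = 17 · 23²
gcd takes min exponent of each prime: 17 = 17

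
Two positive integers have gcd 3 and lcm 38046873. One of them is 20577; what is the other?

a·b = gcd·lcm = 3·38046873 = 114140619, so b = 114140619/20577 = 5547.

5547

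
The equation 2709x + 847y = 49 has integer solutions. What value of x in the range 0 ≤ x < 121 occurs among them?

86

gcd(2709, 847) = 7 (Euclid: 2709 = 3·847 + 168; 847 = 5·168 + 7; 168 = 24·7 + 0), and 7 | 49.
Extended Euclid: 2709·(-5) + 847·(16) = 7. Scale by 7: x₀ = -35.
General solution x = x₀ + 121t; reducing mod 121 gives x = 86 (and y = -275).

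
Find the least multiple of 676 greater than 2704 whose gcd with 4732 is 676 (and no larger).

Multiples of 676 above 2704: 676·5, 676·6, … . Need the cofactor coprime to 4732/676 = 7.
Checking s = 5, 6, … the first with gcd(s, 7) = 1 is s = 5, giving 3380.

3380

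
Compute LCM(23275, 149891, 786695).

23275 = 5² · 7² · 19; 149891 = 7³ · 19 · 23; 786695 = 5 · 7² · 13² · 19
lcm takes max exponent of each prime: 5² · 7³ · 13² · 19 · 23 = 633289475

633289475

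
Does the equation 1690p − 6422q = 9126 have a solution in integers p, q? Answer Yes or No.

Yes

gcd(1690, 6422): 6422 = 3·1690 + 1352; 1690 = 1·1352 + 338; 1352 = 4·338 + 0 → 338
338 divides 9126, so a solution exists.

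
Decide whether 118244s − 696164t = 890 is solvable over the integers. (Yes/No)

No

gcd(118244, 696164): 696164 = 5·118244 + 104944; 118244 = 1·104944 + 13300; 104944 = 7·13300 + 11844; 13300 = 1·11844 + 1456; 11844 = 8·1456 + 196; 1456 = 7·196 + 84; 196 = 2·84 + 28; 84 = 3·28 + 0 → 28
28 does not divide 890, so a solution does not exist.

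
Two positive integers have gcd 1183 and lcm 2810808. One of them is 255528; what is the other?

Using pq = gcd(p,q)·lcm(p,q) = 1183·2810808 = 3325185864, we get q = 3325185864/255528 = 13013.

13013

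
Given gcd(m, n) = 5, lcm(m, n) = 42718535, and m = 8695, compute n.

24565

m·n = gcd·lcm = 5·42718535 = 213592675, so n = 213592675/8695 = 24565.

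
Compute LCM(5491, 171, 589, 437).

lcm(5491, 171) = 5491·171/gcd = 938961/19 = 49419
lcm(49419, 589) = 49419·589/gcd = 29107791/19 = 1531989
lcm(1531989, 437) = 1531989·437/gcd = 669479193/19 = 35235747

35235747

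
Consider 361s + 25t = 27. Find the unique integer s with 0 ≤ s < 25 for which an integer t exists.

7

Euclid: 361 = 14·25 + 11; 25 = 2·11 + 3; 11 = 3·3 + 2; 3 = 1·2 + 1; 2 = 2·1 + 0 → gcd = 1; 27 = 1·27.
Back-substitution yields 361·(-9) + 25·(130) = 1, so one solution is s = -9·27 = -243, t = 130·27 = 3510.
Solutions in s differ by 25/1 = 25; the one in [0, 25) is -243 mod 25 = 7.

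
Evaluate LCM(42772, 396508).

14670796

gcd first: 396508 = 9·42772 + 11560; 42772 = 3·11560 + 8092; 11560 = 1·8092 + 3468; 8092 = 2·3468 + 1156; 3468 = 3·1156 + 0 → gcd = 1156
lcm = 42772·396508/gcd = 16959440176/1156 = 14670796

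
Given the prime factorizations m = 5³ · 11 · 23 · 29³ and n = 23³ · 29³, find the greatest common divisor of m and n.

560947

min exponent per shared prime: 23 · 29³ = 560947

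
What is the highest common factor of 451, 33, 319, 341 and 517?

gcd(451, 33): 451 = 13·33 + 22; 33 = 1·22 + 11; 22 = 2·11 + 0 → 11
gcd(11, 319): 319 = 29·11 + 0 → 11
gcd(11, 341): 341 = 31·11 + 0 → 11
gcd(11, 517): 517 = 47·11 + 0 → 11

11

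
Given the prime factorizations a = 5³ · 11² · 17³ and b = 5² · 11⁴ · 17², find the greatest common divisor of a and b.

min exponent per shared prime: 5² · 11² · 17² = 874225

874225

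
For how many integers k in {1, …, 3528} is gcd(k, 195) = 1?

1737

195 = 3·5·13. Inclusion–exclusion on these primes:
3528 − ⌊3528/3⌋ − ⌊3528/5⌋ − ⌊3528/13⌋ + ⌊3528/15⌋ + ⌊3528/39⌋ + ⌊3528/65⌋ − ⌊3528/195⌋ = 1737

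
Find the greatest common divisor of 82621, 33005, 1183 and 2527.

gcd(82621, 33005): 82621 = 2·33005 + 16611; 33005 = 1·16611 + 16394; 16611 = 1·16394 + 217; 16394 = 75·217 + 119; 217 = 1·119 + 98; 119 = 1·98 + 21; 98 = 4·21 + 14; 21 = 1·14 + 7; 14 = 2·7 + 0 → 7
gcd(7, 1183): 1183 = 169·7 + 0 → 7
gcd(7, 2527): 2527 = 361·7 + 0 → 7

7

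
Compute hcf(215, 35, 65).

gcd(215, 35): 215 = 6·35 + 5; 35 = 7·5 + 0 → 5
gcd(5, 65): 65 = 13·5 + 0 → 5

5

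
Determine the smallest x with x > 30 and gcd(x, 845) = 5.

35

845 = 5·169. Any x with gcd(x, 845) = 5 is a multiple of 5, say 5s, with s coprime to 169.
Need s > 30/5, so s ≥ 7. First s ≥ 7 with gcd(s, 169) = 1 is s = 7. Thus x = 5·7 = 35.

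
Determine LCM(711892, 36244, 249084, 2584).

711892 = 2² · 17 · 19² · 29; 36244 = 2² · 13 · 17 · 41; 249084 = 2² · 3² · 11 · 17 · 37; 2584 = 2³ · 17 · 19
lcm takes max exponent of each prime: 2³ · 3² · 11 · 13 · 17 · 19² · 29 · 37 · 41 = 2779765982136

2779765982136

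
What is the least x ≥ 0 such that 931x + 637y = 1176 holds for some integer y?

Reduce mod 637: 931x ≡ 1176 (mod 637). With g = gcd(931, 637) = 49 dividing 1176, divide through: 19x ≡ 24 (mod 13).
Since gcd(19, 13) = 1, x ≡ 24·(19)⁻¹ ≡ 4 (mod 13). Smallest non-negative: 4.

4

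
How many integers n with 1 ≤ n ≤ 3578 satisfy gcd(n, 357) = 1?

1925

Prime factors of 357: 3, 7, 17. Count integers ≤ 3578 divisible by none of them.
By inclusion–exclusion: 3578 − ⌊3578/3⌋ − ⌊3578/7⌋ − ⌊3578/17⌋ + ⌊3578/21⌋ + ⌊3578/51⌋ + ⌊3578/119⌋ − ⌊3578/357⌋ = 1925.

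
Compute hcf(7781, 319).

1

7781 = 31 · 251
319 = 11 · 29
Common: 1 = 1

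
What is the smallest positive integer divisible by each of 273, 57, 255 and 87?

12785955

273 = 3 · 7 · 13; 57 = 3 · 19; 255 = 3 · 5 · 17; 87 = 3 · 29
lcm takes max exponent of each prime: 3 · 5 · 7 · 13 · 17 · 19 · 29 = 12785955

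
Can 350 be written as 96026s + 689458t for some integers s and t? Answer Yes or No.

Yes

By Bézout, 96026s + 689458t = 350 has integer solutions iff gcd(96026, 689458) | 350.
Euclid: 689458 = 7·96026 + 17276; 96026 = 5·17276 + 9646; 17276 = 1·9646 + 7630; 9646 = 1·7630 + 2016; 7630 = 3·2016 + 1582; 2016 = 1·1582 + 434; 1582 = 3·434 + 280; 434 = 1·280 + 154; 280 = 1·154 + 126; 154 = 1·126 + 28; 126 = 4·28 + 14; 28 = 2·14 + 0. gcd = 14; 350 mod 14 = 0. Yes.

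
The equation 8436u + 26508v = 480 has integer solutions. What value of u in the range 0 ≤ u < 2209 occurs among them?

Reduce mod 26508: 8436u ≡ 480 (mod 26508). With g = gcd(8436, 26508) = 12 dividing 480, divide through: 703u ≡ 40 (mod 2209).
Since gcd(703, 2209) = 1, u ≡ 40·(703)⁻¹ ≡ 1766 (mod 2209). Smallest non-negative: 1766.

1766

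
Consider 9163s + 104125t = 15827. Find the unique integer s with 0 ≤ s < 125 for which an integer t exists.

gcd(9163, 104125) = 833 (Euclid: 104125 = 11·9163 + 3332; 9163 = 2·3332 + 2499; 3332 = 1·2499 + 833; 2499 = 3·833 + 0), and 833 | 15827.
Extended Euclid: 9163·(-34) + 104125·(3) = 833. Scale by 19: s₀ = -646.
General solution s = s₀ + 125k; reducing mod 125 gives s = 104 (and t = -9).

104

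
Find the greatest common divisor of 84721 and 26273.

13

84721 = 7³ · 13 · 19
26273 = 13 · 43 · 47
Common: 13 = 13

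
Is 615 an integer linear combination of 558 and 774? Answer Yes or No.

No

By Bézout, 558p − 774q = 615 has integer solutions iff gcd(558, 774) | 615.
Euclid: 774 = 1·558 + 216; 558 = 2·216 + 126; 216 = 1·126 + 90; 126 = 1·90 + 36; 90 = 2·36 + 18; 36 = 2·18 + 0. gcd = 18; 615 mod 18 = 3. No.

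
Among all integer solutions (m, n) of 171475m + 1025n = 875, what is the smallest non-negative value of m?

20

Euclid: 171475 = 167·1025 + 300; 1025 = 3·300 + 125; 300 = 2·125 + 50; 125 = 2·50 + 25; 50 = 2·25 + 0 → gcd = 25; 875 = 25·35.
Back-substitution yields 171475·(-17) + 1025·(2844) = 25, so one solution is m = -17·35 = -595, n = 2844·35 = 99540.
Solutions in m differ by 1025/25 = 41; the one in [0, 41) is -595 mod 41 = 20.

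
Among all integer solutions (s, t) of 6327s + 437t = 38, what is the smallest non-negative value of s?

19

Euclid: 6327 = 14·437 + 209; 437 = 2·209 + 19; 209 = 11·19 + 0 → gcd = 19; 38 = 19·2.
Back-substitution yields 6327·(-2) + 437·(29) = 19, so one solution is s = -2·2 = -4, t = 29·2 = 58.
Solutions in s differ by 437/19 = 23; the one in [0, 23) is -4 mod 23 = 19.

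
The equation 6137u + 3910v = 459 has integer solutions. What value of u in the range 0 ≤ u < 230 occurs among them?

167

Euclid: 6137 = 1·3910 + 2227; 3910 = 1·2227 + 1683; 2227 = 1·1683 + 544; 1683 = 3·544 + 51; 544 = 10·51 + 34; 51 = 1·34 + 17; 34 = 2·17 + 0 → gcd = 17; 459 = 17·27.
Back-substitution yields 6137·(-79) + 3910·(124) = 17, so one solution is u = -79·27 = -2133, v = 124·27 = 3348.
Solutions in u differ by 3910/17 = 230; the one in [0, 230) is -2133 mod 230 = 167.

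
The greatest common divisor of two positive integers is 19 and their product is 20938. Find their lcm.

gcd·lcm = product, so lcm = 20938/19 = 1102.

1102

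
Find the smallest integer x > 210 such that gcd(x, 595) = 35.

245

gcd(x, 595) = 35 forces 35 | x; write x = 35s. Then gcd(35s, 35·17) = 35·gcd(s, 17), so need gcd(s, 17) = 1.
35s > 210 gives s ≥ 7. The least s ≥ 7 coprime to 17 is 7, so x = 35·7 = 245.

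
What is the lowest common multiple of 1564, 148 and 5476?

1564 = 2² · 17 · 23; 148 = 2² · 37; 5476 = 2² · 37²
lcm takes max exponent of each prime: 2² · 17 · 23 · 37² = 2141116

2141116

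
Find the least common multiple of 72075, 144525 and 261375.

72075 = 3 · 5² · 31²; 144525 = 3 · 5² · 41 · 47; 261375 = 3 · 5³ · 17 · 41
lcm takes max exponent of each prime: 3 · 5³ · 17 · 31² · 41 · 47 = 11805524625

11805524625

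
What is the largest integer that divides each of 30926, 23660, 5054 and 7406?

30926 = 2 · 7 · 47²; 23660 = 2² · 5 · 7 · 13²; 5054 = 2 · 7 · 19²; 7406 = 2 · 7 · 23²
gcd takes min exponent of each prime: 2 · 7 = 14

14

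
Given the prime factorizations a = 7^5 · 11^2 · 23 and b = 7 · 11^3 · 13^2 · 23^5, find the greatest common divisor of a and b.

19481

min exponent per shared prime: 7 · 11^2 · 23 = 19481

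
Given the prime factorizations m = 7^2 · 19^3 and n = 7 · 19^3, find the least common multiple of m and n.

max exponent per prime: 7^2 · 19^3 = 336091

336091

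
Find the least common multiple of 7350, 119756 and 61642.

5649489300

7350 = 2 · 3 · 5² · 7²; 119756 = 2² · 7² · 13 · 47; 61642 = 2 · 7² · 17 · 37
lcm takes max exponent of each prime: 2² · 3 · 5² · 7² · 13 · 17 · 37 · 47 = 5649489300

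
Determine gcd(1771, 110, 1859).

11

1771 = 7 · 11 · 23; 110 = 2 · 5 · 11; 1859 = 11 · 13²
gcd takes min exponent of each prime: 11 = 11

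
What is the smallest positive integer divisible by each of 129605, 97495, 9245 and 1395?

lcm(129605, 97495) = 129605·97495/gcd = 12635839475/5 = 2527167895
lcm(2527167895, 9245) = 2527167895·9245/gcd = 23363667189275/5 = 4672733437855
lcm(4672733437855, 1395) = 4672733437855·1395/gcd = 6518463145807725/155 = 42054600940695

42054600940695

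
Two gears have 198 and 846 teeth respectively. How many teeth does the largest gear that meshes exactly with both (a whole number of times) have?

18

198 = 2 · 3² · 11
846 = 2 · 3² · 47
Common: 2 · 3² = 18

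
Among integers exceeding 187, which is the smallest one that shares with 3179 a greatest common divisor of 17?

204

gcd(k, 3179) = 17 forces 17 | k; write k = 17s. Then gcd(17s, 17·187) = 17·gcd(s, 187), so need gcd(s, 187) = 1.
17s > 187 gives s ≥ 12. The least s ≥ 12 coprime to 187 is 12, so k = 17·12 = 204.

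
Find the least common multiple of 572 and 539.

28028

572 = 2² · 11 · 13; 539 = 7² · 11
max exponents: 2² · 7² · 11 · 13 = 28028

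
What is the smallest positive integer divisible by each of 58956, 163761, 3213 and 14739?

58956 = 2² · 3 · 17³; 163761 = 3 · 13² · 17 · 19; 3213 = 3³ · 7 · 17; 14739 = 3 · 17³
lcm takes max exponent of each prime: 2² · 3³ · 7 · 13² · 17³ · 19 = 11926386108

11926386108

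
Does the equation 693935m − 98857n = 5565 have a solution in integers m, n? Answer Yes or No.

No

gcd(693935, 98857): 693935 = 7·98857 + 1936; 98857 = 51·1936 + 121; 1936 = 16·121 + 0 → 121
121 does not divide 5565, so a solution does not exist.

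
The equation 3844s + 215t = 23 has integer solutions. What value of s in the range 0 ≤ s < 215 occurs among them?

Reduce mod 215: 3844s ≡ 23 (mod 215). With g = gcd(3844, 215) = 1 dividing 23, divide through: 3844s ≡ 23 (mod 215).
Since gcd(3844, 215) = 1, s ≡ 23·(3844)⁻¹ ≡ 57 (mod 215). Smallest non-negative: 57.

57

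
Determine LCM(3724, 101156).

4956644

3724 = 2² · 7² · 19; 101156 = 2² · 11³ · 19
max exponents: 2² · 7² · 11³ · 19 = 4956644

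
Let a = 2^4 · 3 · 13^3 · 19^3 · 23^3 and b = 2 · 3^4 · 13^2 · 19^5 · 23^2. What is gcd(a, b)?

min exponent per shared prime: 2 · 3 · 13^2 · 19^3 · 23^2 = 3679208754

3679208754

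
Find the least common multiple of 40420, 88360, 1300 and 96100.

40420 = 2² · 5 · 43 · 47; 88360 = 2³ · 5 · 47²; 1300 = 2² · 5² · 13; 96100 = 2² · 5² · 31²
lcm takes max exponent of each prime: 2³ · 5² · 13 · 31² · 43 · 47² = 237334518200

237334518200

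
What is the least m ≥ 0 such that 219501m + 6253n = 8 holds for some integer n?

Euclid: 219501 = 35·6253 + 646; 6253 = 9·646 + 439; 646 = 1·439 + 207; 439 = 2·207 + 25; 207 = 8·25 + 7; 25 = 3·7 + 4; 7 = 1·4 + 3; 4 = 1·3 + 1; 3 = 3·1 + 0 → gcd = 1; 8 = 1·8.
Back-substitution yields 219501·(-1752) + 6253·(61501) = 1, so one solution is m = -1752·8 = -14016, n = 61501·8 = 492008.
Solutions in m differ by 6253/1 = 6253; the one in [0, 6253) is -14016 mod 6253 = 4743.

4743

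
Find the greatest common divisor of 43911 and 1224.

43911 = 3² · 7 · 17 · 41
1224 = 2³ · 3² · 17
Common: 3² · 17 = 153

153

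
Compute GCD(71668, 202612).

4

Euclid: 202612 = 2·71668 + 59276; 71668 = 1·59276 + 12392; 59276 = 4·12392 + 9708; 12392 = 1·9708 + 2684; 9708 = 3·2684 + 1656; 2684 = 1·1656 + 1028; 1656 = 1·1028 + 628; 1028 = 1·628 + 400; 628 = 1·400 + 228; 400 = 1·228 + 172; 228 = 1·172 + 56; 172 = 3·56 + 4; 56 = 14·4 + 0. Last nonzero remainder: 4.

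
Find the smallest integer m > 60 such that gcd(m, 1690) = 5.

gcd(m, 1690) = 5 forces 5 | m; write m = 5s. Then gcd(5s, 5·338) = 5·gcd(s, 338), so need gcd(s, 338) = 1.
5s > 60 gives s ≥ 13. The least s ≥ 13 coprime to 338 is 15, so m = 5·15 = 75.

75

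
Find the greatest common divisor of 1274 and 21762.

26

Euclid: 21762 = 17·1274 + 104; 1274 = 12·104 + 26; 104 = 4·26 + 0. Last nonzero remainder: 26.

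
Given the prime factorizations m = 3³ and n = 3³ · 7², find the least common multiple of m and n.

1323

max exponent per prime: 3³ · 7² = 1323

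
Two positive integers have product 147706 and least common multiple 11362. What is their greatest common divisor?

13

gcd·lcm = product, so gcd = 147706/11362 = 13.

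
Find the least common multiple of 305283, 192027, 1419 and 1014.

lcm(305283, 192027) = 305283·192027/gcd = 58622578641/363 = 161494707
lcm(161494707, 1419) = 161494707·1419/gcd = 229160989233/33 = 6944272401
lcm(6944272401, 1014) = 6944272401·1014/gcd = 7041492214614/3 = 2347164071538

2347164071538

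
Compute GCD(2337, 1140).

2337 = 3 · 19 · 41
1140 = 2² · 3 · 5 · 19
Common: 3 · 19 = 57

57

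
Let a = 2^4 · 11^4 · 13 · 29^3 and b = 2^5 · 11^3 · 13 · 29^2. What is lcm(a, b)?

148545009184

max exponent per prime: 2^5 · 11^4 · 13 · 29^3 = 148545009184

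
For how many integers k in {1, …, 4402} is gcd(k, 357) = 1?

2368

Prime factors of 357: 3, 7, 17. Count integers ≤ 4402 divisible by none of them.
By inclusion–exclusion: 4402 − ⌊4402/3⌋ − ⌊4402/7⌋ − ⌊4402/17⌋ + ⌊4402/21⌋ + ⌊4402/51⌋ + ⌊4402/119⌋ − ⌊4402/357⌋ = 2368.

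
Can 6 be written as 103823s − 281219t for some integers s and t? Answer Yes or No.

gcd(103823, 281219): 281219 = 2·103823 + 73573; 103823 = 1·73573 + 30250; 73573 = 2·30250 + 13073; 30250 = 2·13073 + 4104; 13073 = 3·4104 + 761; 4104 = 5·761 + 299; 761 = 2·299 + 163; 299 = 1·163 + 136; 163 = 1·136 + 27; 136 = 5·27 + 1; 27 = 27·1 + 0 → 1
1 divides 6, so a solution exists.

Yes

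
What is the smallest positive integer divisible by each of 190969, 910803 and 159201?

70826773689

190969 = 19² · 23²; 910803 = 3 · 19² · 29²; 159201 = 3² · 7² · 19²
lcm takes max exponent of each prime: 3² · 7² · 19² · 23² · 29² = 70826773689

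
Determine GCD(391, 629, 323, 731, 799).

17

gcd(391, 629): 629 = 1·391 + 238; 391 = 1·238 + 153; 238 = 1·153 + 85; 153 = 1·85 + 68; 85 = 1·68 + 17; 68 = 4·17 + 0 → 17
gcd(17, 323): 323 = 19·17 + 0 → 17
gcd(17, 731): 731 = 43·17 + 0 → 17
gcd(17, 799): 799 = 47·17 + 0 → 17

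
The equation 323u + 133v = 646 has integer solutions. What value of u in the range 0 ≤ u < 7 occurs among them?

Reduce mod 133: 323u ≡ 646 (mod 133). With g = gcd(323, 133) = 19 dividing 646, divide through: 17u ≡ 34 (mod 7).
Since gcd(17, 7) = 1, u ≡ 34·(17)⁻¹ ≡ 2 (mod 7). Smallest non-negative: 2.

2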